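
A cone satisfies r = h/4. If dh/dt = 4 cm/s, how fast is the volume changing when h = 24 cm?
144π cm³/s

V = (1/3)π(h/4)²h = πh³/48
dV/dt = πh²/16 · 4
At h = 24: dV/dt = 144π cm³/s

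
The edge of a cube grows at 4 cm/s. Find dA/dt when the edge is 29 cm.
1392 cm²/s

A = 6s²
dA/dt = 12s · ds/dt = 12·29·4 = 1392 cm²/s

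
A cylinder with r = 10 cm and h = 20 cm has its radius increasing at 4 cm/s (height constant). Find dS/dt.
320π cm²/s

S = 2πrh + 2πr² (lateral + bases)
dS/dt = (2πh + 4πr)·dr/dt = (2π·20 + 4π·10)·4
= 320π cm²/s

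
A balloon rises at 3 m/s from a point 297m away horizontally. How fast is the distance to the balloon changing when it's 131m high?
393√105370/105370 ≈ 1.211 m/s

z² = 297² + y²
z = √(297² + 131²) = √105370
dz/dt = y/z · dy/dt = 131/√105370 · 3 = 393√105370/105370 ≈ 1.211 m/s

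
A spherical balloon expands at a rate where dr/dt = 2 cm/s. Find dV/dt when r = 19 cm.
2888π cm³/s

V = (4/3)πr³
dV/dt = dV/dr · dr/dt = 4πr² · 2
At r = 19: dV/dt = 2888π cm³/s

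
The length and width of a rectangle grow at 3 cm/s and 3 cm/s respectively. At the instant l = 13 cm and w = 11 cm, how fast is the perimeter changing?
12 cm/s

P = 2(l + w)
dP/dt = 2(dl/dt + dw/dt) = 2(3 + 3) = 12 cm/s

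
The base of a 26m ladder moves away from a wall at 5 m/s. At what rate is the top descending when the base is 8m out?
20√17/51 ≈ 1.617 m/s

x² + y² = 26²
2x·dx/dt + 2y·dy/dt = 0
dy/dt = -x/y · dx/dt = -8/(6√17) · 5 = -20√17/51 m/s
The top is descending at 20√17/51 ≈ 1.617 m/s.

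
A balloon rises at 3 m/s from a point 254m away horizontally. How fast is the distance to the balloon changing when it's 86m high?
129√17978/17978 ≈ 0.9621 m/s

z² = 254² + y²
z = √(254² + 86²) = 2√17978
dz/dt = y/z · dy/dt = 86/(2√17978) · 3 = 129√17978/17978 ≈ 0.9621 m/s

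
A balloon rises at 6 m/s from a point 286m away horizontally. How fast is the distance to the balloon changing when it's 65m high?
30√509/509 ≈ 1.33 m/s

z² = 286² + y²
z = √(286² + 65²) = 13√509
dz/dt = y/z · dy/dt = 65/(13√509) · 6 = 30√509/509 ≈ 1.33 m/s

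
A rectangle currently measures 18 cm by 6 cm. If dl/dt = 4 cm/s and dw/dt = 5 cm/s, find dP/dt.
18 cm/s

P = 2(l + w)
dP/dt = 2(dl/dt + dw/dt) = 2(4 + 5) = 18 cm/s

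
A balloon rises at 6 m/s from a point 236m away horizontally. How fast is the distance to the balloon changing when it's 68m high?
51√3770/1885 ≈ 1.661 m/s

z² = 236² + y²
z = √(236² + 68²) = 4√3770
dz/dt = y/z · dy/dt = 68/(4√3770) · 6 = 51√3770/1885 ≈ 1.661 m/s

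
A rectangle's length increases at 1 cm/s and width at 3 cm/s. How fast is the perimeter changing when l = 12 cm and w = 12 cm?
8 cm/s

P = 2(l + w)
dP/dt = 2(dl/dt + dw/dt) = 2(1 + 3) = 8 cm/s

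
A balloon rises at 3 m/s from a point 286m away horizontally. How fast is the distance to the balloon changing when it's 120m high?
180√24049/24049 ≈ 1.161 m/s

z² = 286² + y²
z = √(286² + 120²) = 2√24049
dz/dt = y/z · dy/dt = 120/(2√24049) · 3 = 180√24049/24049 ≈ 1.161 m/s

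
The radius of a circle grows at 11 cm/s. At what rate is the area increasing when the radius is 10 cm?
220π cm²/s

A = πr²
dA/dt = 2πr · dr/dt = 2π(10)(11) = 220π cm²/s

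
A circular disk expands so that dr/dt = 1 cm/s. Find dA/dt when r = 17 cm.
34π cm²/s

A = πr²
dA/dt = 2πr · dr/dt = 2π(17)(1) = 34π cm²/s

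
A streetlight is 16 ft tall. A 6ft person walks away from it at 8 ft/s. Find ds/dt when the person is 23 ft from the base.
24/5 ft/s

By similar triangles: 16/(x+s) = 6/s
Solving: s = 6x/10
ds/dt = 6/10 · dx/dt = 3/5 · 8 = 24/5 ft/s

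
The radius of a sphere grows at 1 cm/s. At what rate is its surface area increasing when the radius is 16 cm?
128π cm²/s

S = 4πr²
dS/dt = dS/dr · dr/dt = 8πr · 1
At r = 16: dS/dt = 128π cm²/s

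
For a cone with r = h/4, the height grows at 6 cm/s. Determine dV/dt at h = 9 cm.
243π/8 cm³/s

V = (1/3)π(h/4)²h = πh³/48
dV/dt = πh²/16 · 6
At h = 9: dV/dt = 243π/8 cm³/s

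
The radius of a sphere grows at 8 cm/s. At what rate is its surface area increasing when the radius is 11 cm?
704π cm²/s

S = 4πr²
dS/dt = dS/dr · dr/dt = 8πr · 8
At r = 11: dS/dt = 704π cm²/s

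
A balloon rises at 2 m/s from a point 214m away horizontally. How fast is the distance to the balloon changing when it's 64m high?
64√12473/12473 ≈ 0.5731 m/s

z² = 214² + y²
z = √(214² + 64²) = 2√12473
dz/dt = y/z · dy/dt = 64/(2√12473) · 2 = 64√12473/12473 ≈ 0.5731 m/s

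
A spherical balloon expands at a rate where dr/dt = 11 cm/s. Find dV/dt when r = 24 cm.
25344π cm³/s

V = (4/3)πr³
dV/dt = dV/dr · dr/dt = 4πr² · 11
At r = 24: dV/dt = 25344π cm³/s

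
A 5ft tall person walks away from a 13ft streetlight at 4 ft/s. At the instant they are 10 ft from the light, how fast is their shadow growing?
5/2 ft/s

By similar triangles: 13/(x+s) = 5/s
Solving: s = 5x/8
ds/dt = 5/8 · dx/dt = 5/8 · 4 = 5/2 ft/s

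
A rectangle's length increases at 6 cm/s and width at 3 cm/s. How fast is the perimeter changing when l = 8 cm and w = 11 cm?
18 cm/s

P = 2(l + w)
dP/dt = 2(dl/dt + dw/dt) = 2(6 + 3) = 18 cm/s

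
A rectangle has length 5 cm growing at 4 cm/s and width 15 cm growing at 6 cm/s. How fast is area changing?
90 cm²/s

A = lw
dA/dt = w·dl/dt + l·dw/dt = 15·4 + 5·6 = 90 cm²/s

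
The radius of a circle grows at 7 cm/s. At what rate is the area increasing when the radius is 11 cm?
154π cm²/s

A = πr²
dA/dt = 2πr · dr/dt = 2π(11)(7) = 154π cm²/s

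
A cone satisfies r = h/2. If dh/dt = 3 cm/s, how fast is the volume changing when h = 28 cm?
588π cm³/s

V = (1/3)π(h/2)²h = πh³/12
dV/dt = πh²/4 · 3
At h = 28: dV/dt = 588π cm³/s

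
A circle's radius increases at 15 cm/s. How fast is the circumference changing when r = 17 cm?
30π cm/s

C = 2πr
dC/dt = 2π · dr/dt = 2π · 15 = 30π cm/s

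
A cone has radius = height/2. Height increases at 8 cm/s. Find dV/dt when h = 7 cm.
98π cm³/s

V = (1/3)π(h/2)²h = πh³/12
dV/dt = πh²/4 · 8
At h = 7: dV/dt = 98π cm³/s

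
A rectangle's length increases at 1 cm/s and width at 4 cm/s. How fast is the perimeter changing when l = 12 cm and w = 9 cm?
10 cm/s

P = 2(l + w)
dP/dt = 2(dl/dt + dw/dt) = 2(1 + 4) = 10 cm/s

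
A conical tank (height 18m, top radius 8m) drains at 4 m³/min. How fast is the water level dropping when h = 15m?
9/(100π) ≈ 0.02865 m/min

r/h = 8/18, so r = (4/9)h
V = (1/3)πr²h = (1/3)π((4/9)h)²h = (16/243)πh³
dV/dh = (16/81)πh²
dh/dt = (dV/dt)/(dV/dh) = -4/((16/81)π·15²) = -9/(100π) m/min
The level is dropping at 9/(100π) ≈ 0.02865 m/min.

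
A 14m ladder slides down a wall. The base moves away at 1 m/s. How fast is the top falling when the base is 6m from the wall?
3√10/20 ≈ 0.4743 m/s

x² + y² = 14²
2x·dx/dt + 2y·dy/dt = 0
dy/dt = -x/y · dx/dt = -6/(4√10) · 1 = -3√10/20 m/s
The top is descending at 3√10/20 ≈ 0.4743 m/s.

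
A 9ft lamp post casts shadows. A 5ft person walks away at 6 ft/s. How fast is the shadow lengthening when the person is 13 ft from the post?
15/2 ft/s

By similar triangles: 9/(x+s) = 5/s
Solving: s = 5x/4
ds/dt = 5/4 · dx/dt = 5/4 · 6 = 15/2 ft/s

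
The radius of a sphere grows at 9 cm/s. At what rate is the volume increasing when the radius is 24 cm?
20736π cm³/s

V = (4/3)πr³
dV/dt = dV/dr · dr/dt = 4πr² · 9
At r = 24: dV/dt = 20736π cm³/s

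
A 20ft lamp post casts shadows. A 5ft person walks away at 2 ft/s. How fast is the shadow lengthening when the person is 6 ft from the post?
2/3 ft/s

By similar triangles: 20/(x+s) = 5/s
Solving: s = 5x/15
ds/dt = 5/15 · dx/dt = 1/3 · 2 = 2/3 ft/s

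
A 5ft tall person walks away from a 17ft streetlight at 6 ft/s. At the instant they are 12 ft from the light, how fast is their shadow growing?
5/2 ft/s

By similar triangles: 17/(x+s) = 5/s
Solving: s = 5x/12
ds/dt = 5/12 · dx/dt = 5/12 · 6 = 5/2 ft/s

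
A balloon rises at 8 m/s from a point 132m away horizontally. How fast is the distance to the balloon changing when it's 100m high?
100√1714/857 ≈ 4.831 m/s

z² = 132² + y²
z = √(132² + 100²) = 4√1714
dz/dt = y/z · dy/dt = 100/(4√1714) · 8 = 100√1714/857 ≈ 4.831 m/s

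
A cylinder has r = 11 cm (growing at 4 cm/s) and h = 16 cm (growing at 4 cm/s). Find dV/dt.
1892π cm³/s

V = πr²h
dV/dt = 2πrh·dr/dt + πr²·dh/dt
= 2π(11)(16)(4) + π(11)²(4)
= 1892π cm³/s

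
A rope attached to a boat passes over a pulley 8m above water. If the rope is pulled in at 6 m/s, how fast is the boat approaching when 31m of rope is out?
62√897/299 ≈ 6.21 m/s

rope² = x² + 8²
x = √(31² - 8²) = √897
dx/dt = (rope/x) · d(rope)/dt = (31/√897) · (-6) = -62√897/299 m/s
The boat approaches at 62√897/299 ≈ 6.21 m/s.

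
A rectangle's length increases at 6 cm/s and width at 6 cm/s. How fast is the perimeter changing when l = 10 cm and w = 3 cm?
24 cm/s

P = 2(l + w)
dP/dt = 2(dl/dt + dw/dt) = 2(6 + 6) = 24 cm/s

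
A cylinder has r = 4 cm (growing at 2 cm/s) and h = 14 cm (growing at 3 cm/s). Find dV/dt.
272π cm³/s

V = πr²h
dV/dt = 2πrh·dr/dt + πr²·dh/dt
= 2π(4)(14)(2) + π(4)²(3)
= 272π cm³/s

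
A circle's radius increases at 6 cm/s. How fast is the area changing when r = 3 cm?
36π cm²/s

A = πr²
dA/dt = 2πr · dr/dt = 2π(3)(6) = 36π cm²/s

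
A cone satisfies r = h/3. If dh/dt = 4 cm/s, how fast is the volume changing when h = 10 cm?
400π/9 cm³/s

V = (1/3)π(h/3)²h = πh³/27
dV/dt = πh²/9 · 4
At h = 10: dV/dt = 400π/9 cm³/s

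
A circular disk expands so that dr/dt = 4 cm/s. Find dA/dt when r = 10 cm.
80π cm²/s

A = πr²
dA/dt = 2πr · dr/dt = 2π(10)(4) = 80π cm²/s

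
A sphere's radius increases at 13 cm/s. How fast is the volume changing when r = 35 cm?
63700π cm³/s

V = (4/3)πr³
dV/dt = dV/dr · dr/dt = 4πr² · 13
At r = 35: dV/dt = 63700π cm³/s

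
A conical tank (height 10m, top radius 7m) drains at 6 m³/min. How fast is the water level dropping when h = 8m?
75/(392π) ≈ 0.0609 m/min

r/h = 7/10, so r = (7/10)h
V = (1/3)πr²h = (1/3)π((7/10)h)²h = (49/300)πh³
dV/dh = (49/100)πh²
dh/dt = (dV/dt)/(dV/dh) = -6/((49/100)π·8²) = -75/(392π) m/min
The level is dropping at 75/(392π) ≈ 0.0609 m/min.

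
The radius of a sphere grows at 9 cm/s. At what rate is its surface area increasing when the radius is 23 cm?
1656π cm²/s

S = 4πr²
dS/dt = dS/dr · dr/dt = 8πr · 9
At r = 23: dS/dt = 1656π cm²/s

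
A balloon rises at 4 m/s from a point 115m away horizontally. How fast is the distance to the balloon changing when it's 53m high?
106√16034/8017 ≈ 1.674 m/s

z² = 115² + y²
z = √(115² + 53²) = √16034
dz/dt = y/z · dy/dt = 53/√16034 · 4 = 106√16034/8017 ≈ 1.674 m/s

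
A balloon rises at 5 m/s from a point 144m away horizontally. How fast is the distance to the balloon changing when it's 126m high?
35√113/113 ≈ 3.293 m/s

z² = 144² + y²
z = √(144² + 126²) = 18√113
dz/dt = y/z · dy/dt = 126/(18√113) · 5 = 35√113/113 ≈ 3.293 m/s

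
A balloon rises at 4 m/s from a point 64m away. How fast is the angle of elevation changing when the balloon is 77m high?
0.025536 rad/s

tan(θ) = y/64
sec²(θ) · dθ/dt = (1/64) · dy/dt
dθ/dt = cos²(θ)/64 · 4 = 64/(64² + 77²) · 4
dθ/dt = 0.025536 rad/s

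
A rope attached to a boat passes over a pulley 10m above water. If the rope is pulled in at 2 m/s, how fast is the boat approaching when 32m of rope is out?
32√231/231 ≈ 2.105 m/s

rope² = x² + 10²
x = √(32² - 10²) = 2√231
dx/dt = (rope/x) · d(rope)/dt = (32/(2√231)) · (-2) = -32√231/231 m/s
The boat approaches at 32√231/231 ≈ 2.105 m/s.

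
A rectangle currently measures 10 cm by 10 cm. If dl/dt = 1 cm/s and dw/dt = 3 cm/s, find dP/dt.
8 cm/s

P = 2(l + w)
dP/dt = 2(dl/dt + dw/dt) = 2(1 + 3) = 8 cm/s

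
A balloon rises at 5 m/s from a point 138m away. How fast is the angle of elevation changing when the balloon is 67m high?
0.029321 rad/s

tan(θ) = y/138
sec²(θ) · dθ/dt = (1/138) · dy/dt
dθ/dt = cos²(θ)/138 · 5 = 138/(138² + 67²) · 5
dθ/dt = 0.029321 rad/s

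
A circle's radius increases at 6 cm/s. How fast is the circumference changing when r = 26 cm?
12π cm/s

C = 2πr
dC/dt = 2π · dr/dt = 2π · 6 = 12π cm/s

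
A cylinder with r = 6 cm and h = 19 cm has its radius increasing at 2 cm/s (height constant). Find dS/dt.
124π cm²/s

S = 2πrh + 2πr² (lateral + bases)
dS/dt = (2πh + 4πr)·dr/dt = (2π·19 + 4π·6)·2
= 124π cm²/s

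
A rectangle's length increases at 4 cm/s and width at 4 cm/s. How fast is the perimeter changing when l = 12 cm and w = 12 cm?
16 cm/s

P = 2(l + w)
dP/dt = 2(dl/dt + dw/dt) = 2(4 + 4) = 16 cm/s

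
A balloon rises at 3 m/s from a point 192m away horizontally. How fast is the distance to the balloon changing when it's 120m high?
15√89/89 ≈ 1.59 m/s

z² = 192² + y²
z = √(192² + 120²) = 24√89
dz/dt = y/z · dy/dt = 120/(24√89) · 3 = 15√89/89 ≈ 1.59 m/s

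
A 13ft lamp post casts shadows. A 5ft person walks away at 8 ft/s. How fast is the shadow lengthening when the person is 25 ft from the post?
5 ft/s

By similar triangles: 13/(x+s) = 5/s
Solving: s = 5x/8
ds/dt = 5/8 · dx/dt = 5/8 · 8 = 5 ft/s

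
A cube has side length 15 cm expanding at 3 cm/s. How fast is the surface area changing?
540 cm²/s

A = 6s²
dA/dt = 12s · ds/dt = 12·15·3 = 540 cm²/s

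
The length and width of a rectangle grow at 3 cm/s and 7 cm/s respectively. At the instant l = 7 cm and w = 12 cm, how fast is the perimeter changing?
20 cm/s

P = 2(l + w)
dP/dt = 2(dl/dt + dw/dt) = 2(3 + 7) = 20 cm/s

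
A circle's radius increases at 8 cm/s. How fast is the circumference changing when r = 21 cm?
16π cm/s

C = 2πr
dC/dt = 2π · dr/dt = 2π · 8 = 16π cm/s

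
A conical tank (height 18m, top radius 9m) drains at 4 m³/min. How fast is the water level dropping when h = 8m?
1/(4π) ≈ 0.07958 m/min

r/h = 9/18, so r = (1/2)h
V = (1/3)πr²h = (1/3)π((1/2)h)²h = (1/12)πh³
dV/dh = (1/4)πh²
dh/dt = (dV/dt)/(dV/dh) = -4/((1/4)π·8²) = -1/(4π) m/min
The level is dropping at 1/(4π) ≈ 0.07958 m/min.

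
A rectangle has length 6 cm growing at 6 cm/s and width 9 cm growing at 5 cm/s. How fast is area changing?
84 cm²/s

A = lw
dA/dt = w·dl/dt + l·dw/dt = 9·6 + 6·5 = 84 cm²/s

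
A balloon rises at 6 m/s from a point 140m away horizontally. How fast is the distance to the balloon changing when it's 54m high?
162√5629/5629 ≈ 2.159 m/s

z² = 140² + y²
z = √(140² + 54²) = 2√5629
dz/dt = y/z · dy/dt = 54/(2√5629) · 6 = 162√5629/5629 ≈ 2.159 m/s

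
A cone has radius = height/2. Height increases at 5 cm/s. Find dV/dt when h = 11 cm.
605π/4 cm³/s

V = (1/3)π(h/2)²h = πh³/12
dV/dt = πh²/4 · 5
At h = 11: dV/dt = 605π/4 cm³/s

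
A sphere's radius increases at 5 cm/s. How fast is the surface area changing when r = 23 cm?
920π cm²/s

S = 4πr²
dS/dt = dS/dr · dr/dt = 8πr · 5
At r = 23: dS/dt = 920π cm²/s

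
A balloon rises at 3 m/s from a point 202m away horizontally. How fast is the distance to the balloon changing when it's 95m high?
285√49829/49829 ≈ 1.277 m/s

z² = 202² + y²
z = √(202² + 95²) = √49829
dz/dt = y/z · dy/dt = 95/√49829 · 3 = 285√49829/49829 ≈ 1.277 m/s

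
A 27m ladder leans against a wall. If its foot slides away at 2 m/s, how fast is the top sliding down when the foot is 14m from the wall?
28√533/533 ≈ 1.213 m/s

x² + y² = 27²
2x·dx/dt + 2y·dy/dt = 0
dy/dt = -x/y · dx/dt = -14/√533 · 2 = -28√533/533 m/s
The top is descending at 28√533/533 ≈ 1.213 m/s.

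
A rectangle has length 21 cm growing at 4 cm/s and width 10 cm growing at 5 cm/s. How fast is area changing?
145 cm²/s

A = lw
dA/dt = w·dl/dt + l·dw/dt = 10·4 + 21·5 = 145 cm²/s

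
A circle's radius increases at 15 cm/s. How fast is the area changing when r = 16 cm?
480π cm²/s

A = πr²
dA/dt = 2πr · dr/dt = 2π(16)(15) = 480π cm²/s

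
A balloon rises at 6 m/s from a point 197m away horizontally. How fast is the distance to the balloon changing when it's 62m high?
372√42653/42653 ≈ 1.801 m/s

z² = 197² + y²
z = √(197² + 62²) = √42653
dz/dt = y/z · dy/dt = 62/√42653 · 6 = 372√42653/42653 ≈ 1.801 m/s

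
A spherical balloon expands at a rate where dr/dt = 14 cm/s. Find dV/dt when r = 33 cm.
60984π cm³/s

V = (4/3)πr³
dV/dt = dV/dr · dr/dt = 4πr² · 14
At r = 33: dV/dt = 60984π cm³/s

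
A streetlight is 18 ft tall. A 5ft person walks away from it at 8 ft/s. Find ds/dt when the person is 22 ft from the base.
40/13 ft/s

By similar triangles: 18/(x+s) = 5/s
Solving: s = 5x/13
ds/dt = 5/13 · dx/dt = 5/13 · 8 = 40/13 ft/s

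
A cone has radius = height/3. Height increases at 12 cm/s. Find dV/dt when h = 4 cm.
64π/3 cm³/s

V = (1/3)π(h/3)²h = πh³/27
dV/dt = πh²/9 · 12
At h = 4: dV/dt = 64π/3 cm³/s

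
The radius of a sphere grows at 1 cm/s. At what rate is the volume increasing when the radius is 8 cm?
256π cm³/s

V = (4/3)πr³
dV/dt = dV/dr · dr/dt = 4πr² · 1
At r = 8: dV/dt = 256π cm³/s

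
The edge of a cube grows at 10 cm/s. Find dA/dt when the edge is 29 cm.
3480 cm²/s

A = 6s²
dA/dt = 12s · ds/dt = 12·29·10 = 3480 cm²/s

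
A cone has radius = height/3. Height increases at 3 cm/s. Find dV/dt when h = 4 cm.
16π/3 cm³/s

V = (1/3)π(h/3)²h = πh³/27
dV/dt = πh²/9 · 3
At h = 4: dV/dt = 16π/3 cm³/s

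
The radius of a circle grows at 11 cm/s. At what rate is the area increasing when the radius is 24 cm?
528π cm²/s

A = πr²
dA/dt = 2πr · dr/dt = 2π(24)(11) = 528π cm²/s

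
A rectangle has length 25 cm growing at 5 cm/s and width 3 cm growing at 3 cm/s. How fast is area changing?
90 cm²/s

A = lw
dA/dt = w·dl/dt + l·dw/dt = 3·5 + 25·3 = 90 cm²/s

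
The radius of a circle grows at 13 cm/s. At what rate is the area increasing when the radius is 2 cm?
52π cm²/s

A = πr²
dA/dt = 2πr · dr/dt = 2π(2)(13) = 52π cm²/s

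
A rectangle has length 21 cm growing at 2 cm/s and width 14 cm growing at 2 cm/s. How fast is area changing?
70 cm²/s

A = lw
dA/dt = w·dl/dt + l·dw/dt = 14·2 + 21·2 = 70 cm²/s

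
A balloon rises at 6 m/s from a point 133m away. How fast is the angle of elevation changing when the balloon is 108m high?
0.027186 rad/s

tan(θ) = y/133
sec²(θ) · dθ/dt = (1/133) · dy/dt
dθ/dt = cos²(θ)/133 · 6 = 133/(133² + 108²) · 6
dθ/dt = 0.027186 rad/s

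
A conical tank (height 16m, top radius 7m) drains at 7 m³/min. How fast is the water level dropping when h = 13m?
256/(1183π) ≈ 0.06888 m/min

r/h = 7/16, so r = (7/16)h
V = (1/3)πr²h = (1/3)π((7/16)h)²h = (49/768)πh³
dV/dh = (49/256)πh²
dh/dt = (dV/dt)/(dV/dh) = -7/((49/256)π·13²) = -256/(1183π) m/min
The level is dropping at 256/(1183π) ≈ 0.06888 m/min.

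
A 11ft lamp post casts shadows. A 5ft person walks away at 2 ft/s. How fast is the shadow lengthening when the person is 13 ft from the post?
5/3 ft/s

By similar triangles: 11/(x+s) = 5/s
Solving: s = 5x/6
ds/dt = 5/6 · dx/dt = 5/6 · 2 = 5/3 ft/s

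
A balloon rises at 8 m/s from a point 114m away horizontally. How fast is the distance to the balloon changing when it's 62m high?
124√4210/2105 ≈ 3.822 m/s

z² = 114² + y²
z = √(114² + 62²) = 2√4210
dz/dt = y/z · dy/dt = 62/(2√4210) · 8 = 124√4210/2105 ≈ 3.822 m/s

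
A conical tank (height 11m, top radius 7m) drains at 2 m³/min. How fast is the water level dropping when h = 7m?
242/(2401π) ≈ 0.03208 m/min

r/h = 7/11, so r = (7/11)h
V = (1/3)πr²h = (1/3)π((7/11)h)²h = (49/363)πh³
dV/dh = (49/121)πh²
dh/dt = (dV/dt)/(dV/dh) = -2/((49/121)π·7²) = -242/(2401π) m/min
The level is dropping at 242/(2401π) ≈ 0.03208 m/min.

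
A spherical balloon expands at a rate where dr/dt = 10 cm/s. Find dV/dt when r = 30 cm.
36000π cm³/s

V = (4/3)πr³
dV/dt = dV/dr · dr/dt = 4πr² · 10
At r = 30: dV/dt = 36000π cm³/s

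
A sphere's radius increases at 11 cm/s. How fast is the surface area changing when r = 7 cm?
616π cm²/s

S = 4πr²
dS/dt = dS/dr · dr/dt = 8πr · 11
At r = 7: dS/dt = 616π cm²/s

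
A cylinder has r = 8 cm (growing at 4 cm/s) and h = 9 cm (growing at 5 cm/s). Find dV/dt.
896π cm³/s

V = πr²h
dV/dt = 2πrh·dr/dt + πr²·dh/dt
= 2π(8)(9)(4) + π(8)²(5)
= 896π cm³/s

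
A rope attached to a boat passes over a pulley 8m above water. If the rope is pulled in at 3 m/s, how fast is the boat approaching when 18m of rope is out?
27√65/65 ≈ 3.349 m/s

rope² = x² + 8²
x = √(18² - 8²) = 2√65
dx/dt = (rope/x) · d(rope)/dt = (18/(2√65)) · (-3) = -27√65/65 m/s
The boat approaches at 27√65/65 ≈ 3.349 m/s.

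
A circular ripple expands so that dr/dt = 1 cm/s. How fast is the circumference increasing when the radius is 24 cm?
2π cm/s

C = 2πr
dC/dt = 2π · dr/dt = 2π · 1 = 2π cm/s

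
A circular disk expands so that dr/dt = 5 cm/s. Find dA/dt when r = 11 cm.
110π cm²/s

A = πr²
dA/dt = 2πr · dr/dt = 2π(11)(5) = 110π cm²/s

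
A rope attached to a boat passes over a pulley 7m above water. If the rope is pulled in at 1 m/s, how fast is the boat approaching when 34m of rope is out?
34√123/369 ≈ 1.022 m/s

rope² = x² + 7²
x = √(34² - 7²) = 3√123
dx/dt = (rope/x) · d(rope)/dt = (34/(3√123)) · (-1) = -34√123/369 m/s
The boat approaches at 34√123/369 ≈ 1.022 m/s.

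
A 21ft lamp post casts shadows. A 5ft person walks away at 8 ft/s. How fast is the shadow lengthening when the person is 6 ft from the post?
5/2 ft/s

By similar triangles: 21/(x+s) = 5/s
Solving: s = 5x/16
ds/dt = 5/16 · dx/dt = 5/16 · 8 = 5/2 ft/s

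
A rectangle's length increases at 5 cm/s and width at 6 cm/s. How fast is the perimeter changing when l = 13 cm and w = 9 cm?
22 cm/s

P = 2(l + w)
dP/dt = 2(dl/dt + dw/dt) = 2(5 + 6) = 22 cm/s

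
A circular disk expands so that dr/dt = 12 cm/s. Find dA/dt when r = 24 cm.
576π cm²/s

A = πr²
dA/dt = 2πr · dr/dt = 2π(24)(12) = 576π cm²/s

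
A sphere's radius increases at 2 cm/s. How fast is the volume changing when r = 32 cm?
8192π cm³/s

V = (4/3)πr³
dV/dt = dV/dr · dr/dt = 4πr² · 2
At r = 32: dV/dt = 8192π cm³/s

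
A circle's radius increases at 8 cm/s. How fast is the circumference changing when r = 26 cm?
16π cm/s

C = 2πr
dC/dt = 2π · dr/dt = 2π · 8 = 16π cm/s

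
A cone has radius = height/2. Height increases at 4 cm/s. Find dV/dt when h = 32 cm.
1024π cm³/s

V = (1/3)π(h/2)²h = πh³/12
dV/dt = πh²/4 · 4
At h = 32: dV/dt = 1024π cm³/s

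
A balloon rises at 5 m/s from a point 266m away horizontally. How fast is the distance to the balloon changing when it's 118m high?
59√21170/4234 ≈ 2.028 m/s

z² = 266² + y²
z = √(266² + 118²) = 2√21170
dz/dt = y/z · dy/dt = 118/(2√21170) · 5 = 59√21170/4234 ≈ 2.028 m/s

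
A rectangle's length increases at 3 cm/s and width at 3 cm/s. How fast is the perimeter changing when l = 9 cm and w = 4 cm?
12 cm/s

P = 2(l + w)
dP/dt = 2(dl/dt + dw/dt) = 2(3 + 3) = 12 cm/s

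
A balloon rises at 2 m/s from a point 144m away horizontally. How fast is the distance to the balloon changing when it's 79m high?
158√26977/26977 ≈ 0.962 m/s

z² = 144² + y²
z = √(144² + 79²) = √26977
dz/dt = y/z · dy/dt = 79/√26977 · 2 = 158√26977/26977 ≈ 0.962 m/s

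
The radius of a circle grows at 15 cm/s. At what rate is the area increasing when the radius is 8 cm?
240π cm²/s

A = πr²
dA/dt = 2πr · dr/dt = 2π(8)(15) = 240π cm²/s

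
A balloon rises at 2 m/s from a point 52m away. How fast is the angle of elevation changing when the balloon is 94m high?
0.009012 rad/s

tan(θ) = y/52
sec²(θ) · dθ/dt = (1/52) · dy/dt
dθ/dt = cos²(θ)/52 · 2 = 52/(52² + 94²) · 2
dθ/dt = 0.009012 rad/s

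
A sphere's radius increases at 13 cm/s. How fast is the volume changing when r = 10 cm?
5200π cm³/s

V = (4/3)πr³
dV/dt = dV/dr · dr/dt = 4πr² · 13
At r = 10: dV/dt = 5200π cm³/s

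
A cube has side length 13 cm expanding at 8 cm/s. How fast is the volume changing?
4056 cm³/s

V = s³
dV/dt = 3s² · ds/dt = 3·13²·8 = 4056 cm³/s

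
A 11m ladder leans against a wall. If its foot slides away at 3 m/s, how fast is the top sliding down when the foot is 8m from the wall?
8√57/19 ≈ 3.179 m/s

x² + y² = 11²
2x·dx/dt + 2y·dy/dt = 0
dy/dt = -x/y · dx/dt = -8/√57 · 3 = -8√57/19 m/s
The top is descending at 8√57/19 ≈ 3.179 m/s.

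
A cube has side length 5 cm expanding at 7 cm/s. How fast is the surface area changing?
420 cm²/s

A = 6s²
dA/dt = 12s · ds/dt = 12·5·7 = 420 cm²/s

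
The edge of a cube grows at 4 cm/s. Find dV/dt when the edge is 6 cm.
432 cm³/s

V = s³
dV/dt = 3s² · ds/dt = 3·6²·4 = 432 cm³/s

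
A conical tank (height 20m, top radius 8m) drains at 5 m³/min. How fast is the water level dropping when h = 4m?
125/(64π) ≈ 0.6217 m/min

r/h = 8/20, so r = (2/5)h
V = (1/3)πr²h = (1/3)π((2/5)h)²h = (4/75)πh³
dV/dh = (4/25)πh²
dh/dt = (dV/dt)/(dV/dh) = -5/((4/25)π·4²) = -125/(64π) m/min
The level is dropping at 125/(64π) ≈ 0.6217 m/min.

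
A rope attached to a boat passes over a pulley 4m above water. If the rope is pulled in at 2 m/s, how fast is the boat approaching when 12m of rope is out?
3√2/2 ≈ 2.121 m/s

rope² = x² + 4²
x = √(12² - 4²) = 8√2
dx/dt = (rope/x) · d(rope)/dt = (12/(8√2)) · (-2) = -3√2/2 m/s
The boat approaches at 3√2/2 ≈ 2.121 m/s.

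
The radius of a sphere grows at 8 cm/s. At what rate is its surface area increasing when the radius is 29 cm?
1856π cm²/s

S = 4πr²
dS/dt = dS/dr · dr/dt = 8πr · 8
At r = 29: dS/dt = 1856π cm²/s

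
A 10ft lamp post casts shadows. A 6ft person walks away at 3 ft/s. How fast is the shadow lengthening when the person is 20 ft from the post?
9/2 ft/s

By similar triangles: 10/(x+s) = 6/s
Solving: s = 6x/4
ds/dt = 6/4 · dx/dt = 3/2 · 3 = 9/2 ft/s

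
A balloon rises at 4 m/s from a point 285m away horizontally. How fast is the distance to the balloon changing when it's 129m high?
86√10874/5437 ≈ 1.649 m/s

z² = 285² + y²
z = √(285² + 129²) = 3√10874
dz/dt = y/z · dy/dt = 129/(3√10874) · 4 = 86√10874/5437 ≈ 1.649 m/s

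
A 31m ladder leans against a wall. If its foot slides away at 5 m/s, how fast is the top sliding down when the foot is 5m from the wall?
25√26/156 ≈ 0.8172 m/s

x² + y² = 31²
2x·dx/dt + 2y·dy/dt = 0
dy/dt = -x/y · dx/dt = -5/(6√26) · 5 = -25√26/156 m/s
The top is descending at 25√26/156 ≈ 0.8172 m/s.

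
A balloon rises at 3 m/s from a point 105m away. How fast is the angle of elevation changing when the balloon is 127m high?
0.011601 rad/s

tan(θ) = y/105
sec²(θ) · dθ/dt = (1/105) · dy/dt
dθ/dt = cos²(θ)/105 · 3 = 105/(105² + 127²) · 3
dθ/dt = 0.011601 rad/s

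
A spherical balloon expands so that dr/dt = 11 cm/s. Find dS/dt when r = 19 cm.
1672π cm²/s

S = 4πr²
dS/dt = dS/dr · dr/dt = 8πr · 11
At r = 19: dS/dt = 1672π cm²/s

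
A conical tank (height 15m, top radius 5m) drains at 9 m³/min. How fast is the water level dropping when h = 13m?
81/(169π) ≈ 0.1526 m/min

r/h = 5/15, so r = (1/3)h
V = (1/3)πr²h = (1/3)π((1/3)h)²h = (1/27)πh³
dV/dh = (1/9)πh²
dh/dt = (dV/dt)/(dV/dh) = -9/((1/9)π·13²) = -81/(169π) m/min
The level is dropping at 81/(169π) ≈ 0.1526 m/min.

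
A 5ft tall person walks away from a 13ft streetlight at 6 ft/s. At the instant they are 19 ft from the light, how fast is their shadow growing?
15/4 ft/s

By similar triangles: 13/(x+s) = 5/s
Solving: s = 5x/8
ds/dt = 5/8 · dx/dt = 5/8 · 6 = 15/4 ft/s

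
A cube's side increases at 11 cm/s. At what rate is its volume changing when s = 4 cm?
528 cm³/s

V = s³
dV/dt = 3s² · ds/dt = 3·4²·11 = 528 cm³/s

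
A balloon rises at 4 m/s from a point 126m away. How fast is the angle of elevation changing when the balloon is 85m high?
0.021817 rad/s

tan(θ) = y/126
sec²(θ) · dθ/dt = (1/126) · dy/dt
dθ/dt = cos²(θ)/126 · 4 = 126/(126² + 85²) · 4
dθ/dt = 0.021817 rad/s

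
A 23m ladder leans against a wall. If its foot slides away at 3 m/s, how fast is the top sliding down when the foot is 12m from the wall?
36√385/385 ≈ 1.835 m/s

x² + y² = 23²
2x·dx/dt + 2y·dy/dt = 0
dy/dt = -x/y · dx/dt = -12/√385 · 3 = -36√385/385 m/s
The top is descending at 36√385/385 ≈ 1.835 m/s.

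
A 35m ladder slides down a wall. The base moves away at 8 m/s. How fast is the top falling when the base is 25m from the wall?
10√6/3 ≈ 8.165 m/s

x² + y² = 35²
2x·dx/dt + 2y·dy/dt = 0
dy/dt = -x/y · dx/dt = -25/(10√6) · 8 = -10√6/3 m/s
The top is descending at 10√6/3 ≈ 8.165 m/s.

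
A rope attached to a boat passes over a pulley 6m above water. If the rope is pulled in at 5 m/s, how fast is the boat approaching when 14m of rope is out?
7√10/4 ≈ 5.534 m/s

rope² = x² + 6²
x = √(14² - 6²) = 4√10
dx/dt = (rope/x) · d(rope)/dt = (14/(4√10)) · (-5) = -7√10/4 m/s
The boat approaches at 7√10/4 ≈ 5.534 m/s.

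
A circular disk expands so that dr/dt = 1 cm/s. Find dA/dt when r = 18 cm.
36π cm²/s

A = πr²
dA/dt = 2πr · dr/dt = 2π(18)(1) = 36π cm²/s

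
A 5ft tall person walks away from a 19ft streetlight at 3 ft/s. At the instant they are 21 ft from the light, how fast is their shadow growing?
15/14 ft/s

By similar triangles: 19/(x+s) = 5/s
Solving: s = 5x/14
ds/dt = 5/14 · dx/dt = 5/14 · 3 = 15/14 ft/s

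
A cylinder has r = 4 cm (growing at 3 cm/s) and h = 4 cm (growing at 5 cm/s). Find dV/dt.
176π cm³/s

V = πr²h
dV/dt = 2πrh·dr/dt + πr²·dh/dt
= 2π(4)(4)(3) + π(4)²(5)
= 176π cm³/s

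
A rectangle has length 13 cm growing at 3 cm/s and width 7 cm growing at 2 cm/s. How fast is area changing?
47 cm²/s

A = lw
dA/dt = w·dl/dt + l·dw/dt = 7·3 + 13·2 = 47 cm²/s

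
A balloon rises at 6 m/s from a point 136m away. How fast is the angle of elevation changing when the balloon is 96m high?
0.029446 rad/s

tan(θ) = y/136
sec²(θ) · dθ/dt = (1/136) · dy/dt
dθ/dt = cos²(θ)/136 · 6 = 136/(136² + 96²) · 6
dθ/dt = 0.029446 rad/s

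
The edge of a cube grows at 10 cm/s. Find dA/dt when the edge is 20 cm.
2400 cm²/s

A = 6s²
dA/dt = 12s · ds/dt = 12·20·10 = 2400 cm²/s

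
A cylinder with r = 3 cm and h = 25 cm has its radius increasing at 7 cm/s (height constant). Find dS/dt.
434π cm²/s

S = 2πrh + 2πr² (lateral + bases)
dS/dt = (2πh + 4πr)·dr/dt = (2π·25 + 4π·3)·7
= 434π cm²/s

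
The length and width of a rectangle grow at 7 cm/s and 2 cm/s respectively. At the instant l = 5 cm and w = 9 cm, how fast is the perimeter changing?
18 cm/s

P = 2(l + w)
dP/dt = 2(dl/dt + dw/dt) = 2(7 + 2) = 18 cm/s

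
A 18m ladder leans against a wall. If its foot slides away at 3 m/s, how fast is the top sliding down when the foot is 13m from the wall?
39√155/155 ≈ 3.133 m/s

x² + y² = 18²
2x·dx/dt + 2y·dy/dt = 0
dy/dt = -x/y · dx/dt = -13/√155 · 3 = -39√155/155 m/s
The top is descending at 39√155/155 ≈ 3.133 m/s.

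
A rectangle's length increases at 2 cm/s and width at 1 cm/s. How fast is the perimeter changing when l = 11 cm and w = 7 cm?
6 cm/s

P = 2(l + w)
dP/dt = 2(dl/dt + dw/dt) = 2(2 + 1) = 6 cm/s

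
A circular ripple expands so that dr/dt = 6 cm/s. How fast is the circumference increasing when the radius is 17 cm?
12π cm/s

C = 2πr
dC/dt = 2π · dr/dt = 2π · 6 = 12π cm/s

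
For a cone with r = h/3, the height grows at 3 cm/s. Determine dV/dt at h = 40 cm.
1600π/3 cm³/s

V = (1/3)π(h/3)²h = πh³/27
dV/dt = πh²/9 · 3
At h = 40: dV/dt = 1600π/3 cm³/s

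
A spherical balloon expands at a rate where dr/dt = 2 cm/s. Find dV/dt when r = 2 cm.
32π cm³/s

V = (4/3)πr³
dV/dt = dV/dr · dr/dt = 4πr² · 2
At r = 2: dV/dt = 32π cm³/s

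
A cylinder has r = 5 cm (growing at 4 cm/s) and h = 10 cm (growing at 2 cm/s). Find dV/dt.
450π cm³/s

V = πr²h
dV/dt = 2πrh·dr/dt + πr²·dh/dt
= 2π(5)(10)(4) + π(5)²(2)
= 450π cm³/s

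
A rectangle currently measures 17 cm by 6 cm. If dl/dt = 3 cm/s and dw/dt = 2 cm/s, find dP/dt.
10 cm/s

P = 2(l + w)
dP/dt = 2(dl/dt + dw/dt) = 2(3 + 2) = 10 cm/s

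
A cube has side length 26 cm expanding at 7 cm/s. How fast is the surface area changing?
2184 cm²/s

A = 6s²
dA/dt = 12s · ds/dt = 12·26·7 = 2184 cm²/s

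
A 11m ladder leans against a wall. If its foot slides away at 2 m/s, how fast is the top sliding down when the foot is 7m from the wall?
7√2/6 ≈ 1.65 m/s

x² + y² = 11²
2x·dx/dt + 2y·dy/dt = 0
dy/dt = -x/y · dx/dt = -7/(6√2) · 2 = -7√2/6 m/s
The top is descending at 7√2/6 ≈ 1.65 m/s.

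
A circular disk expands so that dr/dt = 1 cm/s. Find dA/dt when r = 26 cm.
52π cm²/s

A = πr²
dA/dt = 2πr · dr/dt = 2π(26)(1) = 52π cm²/s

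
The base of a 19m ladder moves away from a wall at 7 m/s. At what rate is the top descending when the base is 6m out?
42√13/65 ≈ 2.33 m/s

x² + y² = 19²
2x·dx/dt + 2y·dy/dt = 0
dy/dt = -x/y · dx/dt = -6/(5√13) · 7 = -42√13/65 m/s
The top is descending at 42√13/65 ≈ 2.33 m/s.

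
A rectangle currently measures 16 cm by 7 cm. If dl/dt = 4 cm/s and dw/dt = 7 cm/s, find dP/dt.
22 cm/s

P = 2(l + w)
dP/dt = 2(dl/dt + dw/dt) = 2(4 + 7) = 22 cm/s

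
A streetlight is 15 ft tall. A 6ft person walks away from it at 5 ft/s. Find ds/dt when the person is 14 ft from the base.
10/3 ft/s

By similar triangles: 15/(x+s) = 6/s
Solving: s = 6x/9
ds/dt = 6/9 · dx/dt = 2/3 · 5 = 10/3 ft/s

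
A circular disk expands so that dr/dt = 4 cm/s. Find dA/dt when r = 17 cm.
136π cm²/s

A = πr²
dA/dt = 2πr · dr/dt = 2π(17)(4) = 136π cm²/s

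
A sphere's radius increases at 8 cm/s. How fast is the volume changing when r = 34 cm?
36992π cm³/s

V = (4/3)πr³
dV/dt = dV/dr · dr/dt = 4πr² · 8
At r = 34: dV/dt = 36992π cm³/s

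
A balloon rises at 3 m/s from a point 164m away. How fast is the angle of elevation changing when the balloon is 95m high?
0.013697 rad/s

tan(θ) = y/164
sec²(θ) · dθ/dt = (1/164) · dy/dt
dθ/dt = cos²(θ)/164 · 3 = 164/(164² + 95²) · 3
dθ/dt = 0.013697 rad/s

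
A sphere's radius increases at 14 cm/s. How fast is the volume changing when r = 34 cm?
64736π cm³/s

V = (4/3)πr³
dV/dt = dV/dr · dr/dt = 4πr² · 14
At r = 34: dV/dt = 64736π cm³/s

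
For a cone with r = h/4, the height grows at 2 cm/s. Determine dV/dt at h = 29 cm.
841π/8 cm³/s

V = (1/3)π(h/4)²h = πh³/48
dV/dt = πh²/16 · 2
At h = 29: dV/dt = 841π/8 cm³/s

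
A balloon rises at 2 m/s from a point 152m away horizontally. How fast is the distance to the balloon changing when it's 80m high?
20√461/461 ≈ 0.9315 m/s

z² = 152² + y²
z = √(152² + 80²) = 8√461
dz/dt = y/z · dy/dt = 80/(8√461) · 2 = 20√461/461 ≈ 0.9315 m/s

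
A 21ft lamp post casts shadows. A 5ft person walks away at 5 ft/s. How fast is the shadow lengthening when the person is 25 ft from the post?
25/16 ft/s

By similar triangles: 21/(x+s) = 5/s
Solving: s = 5x/16
ds/dt = 5/16 · dx/dt = 5/16 · 5 = 25/16 ft/s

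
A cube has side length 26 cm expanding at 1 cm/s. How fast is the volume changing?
2028 cm³/s

V = s³
dV/dt = 3s² · ds/dt = 3·26²·1 = 2028 cm³/s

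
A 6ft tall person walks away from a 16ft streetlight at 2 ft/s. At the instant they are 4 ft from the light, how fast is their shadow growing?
6/5 ft/s

By similar triangles: 16/(x+s) = 6/s
Solving: s = 6x/10
ds/dt = 6/10 · dx/dt = 3/5 · 2 = 6/5 ft/s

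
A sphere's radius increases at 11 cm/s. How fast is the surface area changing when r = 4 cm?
352π cm²/s

S = 4πr²
dS/dt = dS/dr · dr/dt = 8πr · 11
At r = 4: dS/dt = 352π cm²/s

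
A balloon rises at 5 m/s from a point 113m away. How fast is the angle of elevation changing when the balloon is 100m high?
0.024814 rad/s

tan(θ) = y/113
sec²(θ) · dθ/dt = (1/113) · dy/dt
dθ/dt = cos²(θ)/113 · 5 = 113/(113² + 100²) · 5
dθ/dt = 0.024814 rad/s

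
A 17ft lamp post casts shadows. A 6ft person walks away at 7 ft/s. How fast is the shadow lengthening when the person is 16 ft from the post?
42/11 ft/s

By similar triangles: 17/(x+s) = 6/s
Solving: s = 6x/11
ds/dt = 6/11 · dx/dt = 6/11 · 7 = 42/11 ft/s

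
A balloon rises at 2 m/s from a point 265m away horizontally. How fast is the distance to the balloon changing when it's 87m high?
87√77794/38897 ≈ 0.6238 m/s

z² = 265² + y²
z = √(265² + 87²) = √77794
dz/dt = y/z · dy/dt = 87/√77794 · 2 = 87√77794/38897 ≈ 0.6238 m/s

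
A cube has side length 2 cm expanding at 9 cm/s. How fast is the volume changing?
108 cm³/s

V = s³
dV/dt = 3s² · ds/dt = 3·2²·9 = 108 cm³/s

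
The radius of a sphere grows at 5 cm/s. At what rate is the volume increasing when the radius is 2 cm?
80π cm³/s

V = (4/3)πr³
dV/dt = dV/dr · dr/dt = 4πr² · 5
At r = 2: dV/dt = 80π cm³/s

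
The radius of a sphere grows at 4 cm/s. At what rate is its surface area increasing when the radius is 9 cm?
288π cm²/s

S = 4πr²
dS/dt = dS/dr · dr/dt = 8πr · 4
At r = 9: dS/dt = 288π cm²/s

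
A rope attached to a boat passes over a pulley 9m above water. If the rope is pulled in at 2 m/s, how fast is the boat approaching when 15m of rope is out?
5/2 = 2.5 m/s

rope² = x² + 9²
x = √(15² - 9²) = 12
dx/dt = (rope/x) · d(rope)/dt = (15/12) · (-2) = -5/2 m/s
The boat approaches at 5/2 = 2.5 m/s.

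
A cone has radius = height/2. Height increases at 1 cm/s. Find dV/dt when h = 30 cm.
225π cm³/s

V = (1/3)π(h/2)²h = πh³/12
dV/dt = πh²/4 · 1
At h = 30: dV/dt = 225π cm³/s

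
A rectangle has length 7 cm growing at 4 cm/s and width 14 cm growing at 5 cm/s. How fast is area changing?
91 cm²/s

A = lw
dA/dt = w·dl/dt + l·dw/dt = 14·4 + 7·5 = 91 cm²/s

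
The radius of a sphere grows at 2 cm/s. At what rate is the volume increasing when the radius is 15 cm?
1800π cm³/s

V = (4/3)πr³
dV/dt = dV/dr · dr/dt = 4πr² · 2
At r = 15: dV/dt = 1800π cm³/s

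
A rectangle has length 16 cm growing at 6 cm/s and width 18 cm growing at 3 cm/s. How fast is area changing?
156 cm²/s

A = lw
dA/dt = w·dl/dt + l·dw/dt = 18·6 + 16·3 = 156 cm²/s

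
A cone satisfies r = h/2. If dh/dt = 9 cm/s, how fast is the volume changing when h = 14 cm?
441π cm³/s

V = (1/3)π(h/2)²h = πh³/12
dV/dt = πh²/4 · 9
At h = 14: dV/dt = 441π cm³/s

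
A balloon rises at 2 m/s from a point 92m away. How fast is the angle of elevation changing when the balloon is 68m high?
0.014059 rad/s

tan(θ) = y/92
sec²(θ) · dθ/dt = (1/92) · dy/dt
dθ/dt = cos²(θ)/92 · 2 = 92/(92² + 68²) · 2
dθ/dt = 0.014059 rad/s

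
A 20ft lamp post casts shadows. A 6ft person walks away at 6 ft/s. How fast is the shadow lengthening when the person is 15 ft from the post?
18/7 ft/s

By similar triangles: 20/(x+s) = 6/s
Solving: s = 6x/14
ds/dt = 6/14 · dx/dt = 3/7 · 6 = 18/7 ft/s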